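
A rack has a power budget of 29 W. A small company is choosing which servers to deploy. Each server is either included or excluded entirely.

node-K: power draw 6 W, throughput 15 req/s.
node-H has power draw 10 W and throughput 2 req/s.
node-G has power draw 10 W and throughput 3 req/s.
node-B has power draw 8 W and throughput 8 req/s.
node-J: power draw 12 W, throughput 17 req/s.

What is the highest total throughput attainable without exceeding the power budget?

Take node-K, node-B, and node-J: power draw 6 + 8 + 12 = 26 ≤ 29, throughput 15 + 8 + 17 = 40.
No other feasible combination does better.

40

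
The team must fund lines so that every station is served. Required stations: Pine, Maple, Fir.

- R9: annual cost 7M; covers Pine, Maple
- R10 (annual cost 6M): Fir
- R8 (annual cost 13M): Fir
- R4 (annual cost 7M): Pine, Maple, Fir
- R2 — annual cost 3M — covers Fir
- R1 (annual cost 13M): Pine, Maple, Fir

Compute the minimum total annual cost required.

R4 alone covers Pine, Maple, Fir — every station.
Total annual cost: 7.

7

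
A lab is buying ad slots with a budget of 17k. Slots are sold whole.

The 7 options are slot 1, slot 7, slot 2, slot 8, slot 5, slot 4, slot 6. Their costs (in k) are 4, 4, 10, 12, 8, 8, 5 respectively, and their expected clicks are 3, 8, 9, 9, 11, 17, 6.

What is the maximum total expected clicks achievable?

slot 1 + slot 7 + slot 4: cost 4 + 4 + 8 = 16 ≤ 17, expected clicks 3 + 8 + 17 = 28.
slot 7 + slot 4 + slot 6: cost 4 + 8 + 5 = 17 ≤ 17, expected clicks 8 + 17 + 6 = 31.
Best is slot 7, slot 4, and slot 6 with total expected clicks 31.

31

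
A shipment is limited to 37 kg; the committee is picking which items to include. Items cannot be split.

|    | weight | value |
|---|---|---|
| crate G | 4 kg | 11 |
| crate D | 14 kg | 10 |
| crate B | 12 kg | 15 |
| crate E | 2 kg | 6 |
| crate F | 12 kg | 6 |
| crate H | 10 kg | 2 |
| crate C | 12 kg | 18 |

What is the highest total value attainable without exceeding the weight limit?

50

Allowing fractional choices, the relaxed optimum would be about 55.0, but items are indivisible.
crate G + crate D + crate E + crate C: weight 4 + 14 + 2 + 12 = 32 ≤ 37, value 11 + 10 + 6 + 18 = 45.
crate G + crate B + crate C: weight 4 + 12 + 12 = 28 ≤ 37, value 11 + 15 + 18 = 44.
crate G + crate B + crate E + crate C: weight 4 + 12 + 2 + 12 = 30 ≤ 37, value 11 + 15 + 6 + 18 = 50.
Best is crate G, crate B, crate E, and crate C with total value 50.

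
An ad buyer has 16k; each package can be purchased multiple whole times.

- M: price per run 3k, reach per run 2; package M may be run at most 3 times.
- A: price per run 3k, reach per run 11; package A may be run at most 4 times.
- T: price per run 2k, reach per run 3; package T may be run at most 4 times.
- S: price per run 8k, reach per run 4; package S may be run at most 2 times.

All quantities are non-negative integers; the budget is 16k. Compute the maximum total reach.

4×A and 1×T: price 14 ≤ 16, reach 4·11 + 1·3 = 47.
4×A and 2×T: price 16 ≤ 16, reach 4·11 + 2·3 = 50.
Best is 50.

50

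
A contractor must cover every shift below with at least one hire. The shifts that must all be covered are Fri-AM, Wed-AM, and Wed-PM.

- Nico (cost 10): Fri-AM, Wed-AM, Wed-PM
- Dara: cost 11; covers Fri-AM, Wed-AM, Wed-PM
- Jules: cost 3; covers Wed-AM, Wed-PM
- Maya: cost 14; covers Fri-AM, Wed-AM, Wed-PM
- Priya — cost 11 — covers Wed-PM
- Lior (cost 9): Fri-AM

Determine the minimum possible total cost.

10

This is a weighted set-cover instance.
The greedy cost-per-new-shift heuristic would pick Jules and Lior for 12, but a cheaper cover exists.
Nico alone covers Fri-AM, Wed-AM, Wed-PM — every shift.
Total cost: 10.
No cover costs less than 10.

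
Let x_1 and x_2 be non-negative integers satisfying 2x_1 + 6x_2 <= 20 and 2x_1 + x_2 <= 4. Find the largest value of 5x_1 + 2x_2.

10

(x_1,x_2)=(2,0) is feasible, giving 10.
(x_1,x_2)=(1,1) is feasible, giving 7.
(x_1,x_2)=(1,0) is feasible, giving 5.
Maximum is 10 at (x_1,x_2)=(2,0).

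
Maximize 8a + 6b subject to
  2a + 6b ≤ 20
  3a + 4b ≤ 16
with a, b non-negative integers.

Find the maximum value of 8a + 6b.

(a,b)=(5,0): 2·5+6·0=10≤20, 3·5+4·0=15≤16, objective 40.
(a,b)=(4,1): 2·4+6·1=14≤20, 3·4+4·1=16≤16, objective 38.
The best lattice point is (5,0), giving 40.

40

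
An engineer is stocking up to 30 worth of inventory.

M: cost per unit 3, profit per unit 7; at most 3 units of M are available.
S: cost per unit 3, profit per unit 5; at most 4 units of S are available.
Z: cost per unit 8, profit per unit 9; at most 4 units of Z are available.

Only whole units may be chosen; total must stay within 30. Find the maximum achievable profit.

50

3×M, 4×S, and 1×Z: cost 29 ≤ 30, profit 3·7 + 4·5 + 1·9 = 50.
3×M, 3×S, and 1×Z: cost 26 ≤ 30, profit 3·7 + 3·5 + 1·9 = 45.
Best is 50.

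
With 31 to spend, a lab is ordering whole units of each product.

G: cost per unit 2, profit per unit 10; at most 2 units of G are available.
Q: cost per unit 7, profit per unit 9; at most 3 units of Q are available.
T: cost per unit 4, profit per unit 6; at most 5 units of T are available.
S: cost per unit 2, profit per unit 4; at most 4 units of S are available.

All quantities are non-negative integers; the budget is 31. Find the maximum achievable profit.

63

2×G, 5×T, and 3×S: cost 30 ≤ 31, profit 2·10 + 5·6 + 3·4 = 62.
2×G, 1×Q, 3×T, and 4×S: cost 31 ≤ 31, profit 2·10 + 1·9 + 3·6 + 4·4 = 63.
Best is 63.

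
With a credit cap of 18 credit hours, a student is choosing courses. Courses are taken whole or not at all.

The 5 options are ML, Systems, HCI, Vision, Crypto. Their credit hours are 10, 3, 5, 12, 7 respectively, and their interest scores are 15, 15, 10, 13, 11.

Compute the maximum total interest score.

40

ML + Systems: credit hours 10 + 3 = 13 ≤ 18, interest score 15 + 15 = 30.
Systems + HCI + Crypto: credit hours 3 + 5 + 7 = 15 ≤ 18, interest score 15 + 10 + 11 = 36.
ML + Systems + HCI: credit hours 10 + 3 + 5 = 18 ≤ 18, interest score 15 + 15 + 10 = 40.
Best is ML, Systems, and HCI with total interest score 40.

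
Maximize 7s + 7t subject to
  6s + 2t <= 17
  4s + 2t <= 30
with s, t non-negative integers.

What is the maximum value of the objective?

56

(s,t)=(0,8) is feasible, giving 56.
(s,t)=(0,7) is feasible, giving 49.
Maximum is 56 at (s,t)=(0,8).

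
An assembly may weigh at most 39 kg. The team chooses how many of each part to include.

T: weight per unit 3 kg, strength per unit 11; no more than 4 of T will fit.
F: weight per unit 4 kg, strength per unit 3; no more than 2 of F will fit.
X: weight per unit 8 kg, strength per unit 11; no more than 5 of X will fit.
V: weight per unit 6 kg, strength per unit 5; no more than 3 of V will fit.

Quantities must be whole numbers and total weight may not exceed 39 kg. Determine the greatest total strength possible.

77

Take 4×T and 3×X: weight 36 ≤ 39, strength 4·11 + 3·11 = 77.
T has the best ratio (11/3) and is taken to its limit of 4; remaining capacity is filled optimally with the others.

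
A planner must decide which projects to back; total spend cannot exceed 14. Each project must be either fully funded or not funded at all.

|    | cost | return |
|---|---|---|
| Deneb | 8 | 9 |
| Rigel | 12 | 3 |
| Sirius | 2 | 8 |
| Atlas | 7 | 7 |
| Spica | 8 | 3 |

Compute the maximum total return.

17

Sirius + Atlas: cost 2 + 7 = 9 ≤ 14, return 8 + 7 = 15.
Sirius + Spica: cost 2 + 8 = 10 ≤ 14, return 8 + 3 = 11.
Deneb + Sirius: cost 8 + 2 = 10 ≤ 14, return 9 + 8 = 17.
Best is Deneb and Sirius with total return 17.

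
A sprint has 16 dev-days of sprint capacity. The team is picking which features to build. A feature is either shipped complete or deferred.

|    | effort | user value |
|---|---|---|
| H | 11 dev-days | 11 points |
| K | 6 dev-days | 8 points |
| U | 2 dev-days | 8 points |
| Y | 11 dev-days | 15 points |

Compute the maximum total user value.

23

Treat it as a binary knapsack problem.
Take U and Y: effort 2 + 11 = 13 ≤ 16, user value 8 + 15 = 23.
No other feasible combination does better.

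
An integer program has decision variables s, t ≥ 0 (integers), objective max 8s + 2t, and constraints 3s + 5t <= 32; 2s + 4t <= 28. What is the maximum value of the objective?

Relaxing integrality, the LP optimum is 85.33 at (s,t) = (10.7, 0), which is not an integer point.
(s,t)=(10,0): 3·10+5·0=30≤32, 2·10+4·0=20≤28, objective 80.
(s,t)=(9,1): 3·9+5·1=32≤32, 2·9+4·1=22≤28, objective 74.
(s,t)=(9,0): 3·9+5·0=27≤32, 2·9+4·0=18≤28, objective 72.
The best lattice point is (10,0), giving 80.

80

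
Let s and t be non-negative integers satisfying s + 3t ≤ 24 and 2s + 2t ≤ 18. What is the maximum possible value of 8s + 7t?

72

(s,t)=(9,0) is feasible, giving 72.
(s,t)=(8,1) is feasible, giving 71.
(s,t)=(8,0) is feasible, giving 64.
No feasible integer point exceeds 72.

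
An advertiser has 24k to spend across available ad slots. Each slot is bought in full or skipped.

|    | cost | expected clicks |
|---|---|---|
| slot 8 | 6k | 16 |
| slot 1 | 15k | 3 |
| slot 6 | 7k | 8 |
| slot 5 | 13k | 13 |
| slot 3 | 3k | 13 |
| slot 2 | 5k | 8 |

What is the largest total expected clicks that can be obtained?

This is a 0-1 knapsack instance.
Allowing fractional choices, the relaxed optimum would be about 48.0, but ad slots are indivisible.
slot 8 + slot 6 + slot 3 + slot 2: cost 6 + 7 + 3 + 5 = 21 ≤ 24, expected clicks 16 + 8 + 13 + 8 = 45.
slot 8 + slot 5 + slot 3: cost 6 + 13 + 3 = 22 ≤ 24, expected clicks 16 + 13 + 13 = 42.
Best is slot 8, slot 6, slot 3, and slot 2 with total expected clicks 45.

45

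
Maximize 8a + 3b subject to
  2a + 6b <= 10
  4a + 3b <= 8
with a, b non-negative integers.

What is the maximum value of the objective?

16

(a,b)=(2,0): 2·2+6·0=4≤10, 4·2+3·0=8≤8, objective 16.
(a,b)=(1,1): 2·1+6·1=8≤10, 4·1+3·1=7≤8, objective 11.
(a,b)=(1,0): 2·1+6·0=2≤10, 4·1+3·0=4≤8, objective 8.
The best lattice point is (2,0), giving 16.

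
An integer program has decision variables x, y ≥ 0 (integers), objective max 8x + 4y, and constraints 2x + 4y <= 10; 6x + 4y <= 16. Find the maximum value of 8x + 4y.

(x,y)=(2,1) is feasible, giving 20.
(x,y)=(1,2) is feasible, giving 16.
(x,y)=(2,0) is feasible, giving 16.
No feasible integer point exceeds 20.

20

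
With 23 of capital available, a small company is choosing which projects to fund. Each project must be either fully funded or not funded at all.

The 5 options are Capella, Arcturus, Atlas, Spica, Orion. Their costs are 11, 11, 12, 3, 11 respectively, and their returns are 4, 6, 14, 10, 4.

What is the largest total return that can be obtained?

24

Arcturus + Atlas: cost 11 + 12 = 23 ≤ 23, return 6 + 14 = 20.
Atlas + Spica: cost 12 + 3 = 15 ≤ 23, return 14 + 10 = 24.
Best is Atlas and Spica with total return 24.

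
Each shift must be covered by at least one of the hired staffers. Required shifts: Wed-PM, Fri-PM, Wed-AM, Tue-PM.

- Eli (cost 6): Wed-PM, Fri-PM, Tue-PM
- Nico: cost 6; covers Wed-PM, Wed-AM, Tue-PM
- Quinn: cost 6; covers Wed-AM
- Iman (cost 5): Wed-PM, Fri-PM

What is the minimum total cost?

11

This is a weighted set-cover instance.
The greedy cost-per-new-shift heuristic would pick Eli and Nico for 12, but a cheaper cover exists.
Choose Nico and Iman: together they cover Wed-PM, Fri-PM, Wed-AM, Tue-PM — every shift.
Total cost: 6 + 5 = 11.
No cover costs less than 11.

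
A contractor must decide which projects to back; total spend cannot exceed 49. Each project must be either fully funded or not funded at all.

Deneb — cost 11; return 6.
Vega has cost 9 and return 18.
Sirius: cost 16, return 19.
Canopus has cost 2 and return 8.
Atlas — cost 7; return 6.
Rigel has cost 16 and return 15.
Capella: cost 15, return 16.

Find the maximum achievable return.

67

Vega + Canopus + Atlas + Rigel + Capella: cost 9 + 2 + 7 + 16 + 15 = 49 ≤ 49, return 18 + 8 + 6 + 15 + 16 = 63.
Vega + Sirius + Canopus + Atlas + Capella: cost 9 + 16 + 2 + 7 + 15 = 49 ≤ 49, return 18 + 19 + 8 + 6 + 16 = 67.
Vega + Sirius + Canopus + Capella: cost 9 + 16 + 2 + 15 = 42 ≤ 49, return 18 + 19 + 8 + 16 = 61.
Best is Vega, Sirius, Canopus, Atlas, and Capella with total return 67.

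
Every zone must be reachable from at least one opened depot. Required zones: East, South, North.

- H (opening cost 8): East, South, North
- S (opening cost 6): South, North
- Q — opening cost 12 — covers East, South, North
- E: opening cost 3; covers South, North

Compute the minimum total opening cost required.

The greedy cost-per-new-zone heuristic would pick E and H for 11, but a cheaper cover exists.
H alone covers East, South, North — every zone.
Total opening cost: 8.
No cover costs less than 8.

8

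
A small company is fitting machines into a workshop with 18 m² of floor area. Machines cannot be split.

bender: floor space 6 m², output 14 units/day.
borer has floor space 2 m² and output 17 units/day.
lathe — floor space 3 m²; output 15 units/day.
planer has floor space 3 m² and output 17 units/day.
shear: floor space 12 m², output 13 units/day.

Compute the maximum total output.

63

Allowing fractional choices, the relaxed optimum would be about 67.3, but machines are indivisible.
bender + borer + planer: floor space 6 + 2 + 3 = 11 ≤ 18, output 14 + 17 + 17 = 48.
borer + lathe + planer: floor space 2 + 3 + 3 = 8 ≤ 18, output 17 + 15 + 17 = 49.
bender + borer + lathe + planer: floor space 6 + 2 + 3 + 3 = 14 ≤ 18, output 14 + 17 + 15 + 17 = 63.
Best is bender, borer, lathe, and planer with total output 63.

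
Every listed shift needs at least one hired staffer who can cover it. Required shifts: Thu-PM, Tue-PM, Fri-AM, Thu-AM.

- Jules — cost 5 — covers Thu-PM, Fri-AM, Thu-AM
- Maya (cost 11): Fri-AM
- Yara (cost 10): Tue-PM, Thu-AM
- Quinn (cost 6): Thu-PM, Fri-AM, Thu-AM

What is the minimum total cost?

15

Choose Jules and Yara: together they cover Thu-PM, Tue-PM, Fri-AM, Thu-AM — every shift.
Total cost: 5 + 10 = 15.
No cover costs less than 15.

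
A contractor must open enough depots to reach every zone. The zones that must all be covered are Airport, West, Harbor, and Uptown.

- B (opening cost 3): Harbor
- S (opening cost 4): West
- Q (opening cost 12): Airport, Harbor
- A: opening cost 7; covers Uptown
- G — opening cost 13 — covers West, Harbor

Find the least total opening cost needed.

23

This is a weighted set-cover instance.
The greedy cost-per-new-zone heuristic would pick B, S, A, and Q for 26, but a cheaper cover exists.
Choose S, Q, and A: together they cover Airport, West, Harbor, Uptown — every zone.
Total opening cost: 4 + 12 + 7 = 23.
No cover costs less than 23.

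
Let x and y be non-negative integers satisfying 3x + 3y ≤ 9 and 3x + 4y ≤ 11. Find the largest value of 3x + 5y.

The continuous relaxation peaks at (0, 2.75) with value 13.75; rounding to a feasible lattice point costs some objective.
(x,y)=(1,2): 3·1+3·2=9≤9, 3·1+4·2=11≤11, objective 13.
(x,y)=(2,1): 3·2+3·1=9≤9, 3·2+4·1=10≤11, objective 11.
(x,y)=(0,2): 3·0+3·2=6≤9, 3·0+4·2=8≤11, objective 10.
No feasible integer point exceeds 13.

13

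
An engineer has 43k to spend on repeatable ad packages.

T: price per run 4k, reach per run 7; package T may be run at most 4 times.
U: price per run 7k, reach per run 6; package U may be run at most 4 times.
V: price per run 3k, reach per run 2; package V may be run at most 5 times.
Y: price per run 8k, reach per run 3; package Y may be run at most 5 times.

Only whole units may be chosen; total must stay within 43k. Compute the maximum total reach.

This is a bounded integer knapsack.
4×T, 3×U, and 2×V: price 43 ≤ 43, reach 4·7 + 3·6 + 2·2 = 50.
4×T, 2×U, and 4×V: price 42 ≤ 43, reach 4·7 + 2·6 + 4·2 = 48.
Best is 50.

50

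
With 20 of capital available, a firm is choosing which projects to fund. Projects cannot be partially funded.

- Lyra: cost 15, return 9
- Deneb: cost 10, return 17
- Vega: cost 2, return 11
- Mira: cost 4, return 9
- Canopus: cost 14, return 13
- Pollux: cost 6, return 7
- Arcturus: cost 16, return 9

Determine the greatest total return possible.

Allowing fractional choices, the relaxed optimum would be about 41.7, but projects are indivisible.
Deneb + Vega + Pollux: cost 10 + 2 + 6 = 18 ≤ 20, return 17 + 11 + 7 = 35.
Deneb + Vega + Mira: cost 10 + 2 + 4 = 16 ≤ 20, return 17 + 11 + 9 = 37.
Best is Deneb, Vega, and Mira with total return 37.

37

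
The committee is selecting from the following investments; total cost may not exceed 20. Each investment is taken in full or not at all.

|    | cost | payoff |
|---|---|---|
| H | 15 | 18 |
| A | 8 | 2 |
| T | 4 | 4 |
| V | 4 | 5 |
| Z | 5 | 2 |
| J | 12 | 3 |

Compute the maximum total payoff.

Allowing fractional choices, the relaxed optimum would be about 24.0, but investments are indivisible.
H + Z: cost 15 + 5 = 20 ≤ 20, payoff 18 + 2 = 20.
H + V: cost 15 + 4 = 19 ≤ 20, payoff 18 + 5 = 23.
H + T: cost 15 + 4 = 19 ≤ 20, payoff 18 + 4 = 22.
Best is H and V with total payoff 23.

23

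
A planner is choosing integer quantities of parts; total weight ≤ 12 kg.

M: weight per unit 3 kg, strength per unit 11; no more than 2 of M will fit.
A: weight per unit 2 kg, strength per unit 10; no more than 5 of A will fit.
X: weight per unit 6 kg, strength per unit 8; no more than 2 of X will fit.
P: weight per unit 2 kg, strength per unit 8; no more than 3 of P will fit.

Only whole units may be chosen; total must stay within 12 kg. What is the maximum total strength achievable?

5×A and 1×P: weight 12 ≤ 12, strength 5·10 + 1·8 = 58.
4×A and 2×P: weight 12 ≤ 12, strength 4·10 + 2·8 = 56.
Best is 58.

58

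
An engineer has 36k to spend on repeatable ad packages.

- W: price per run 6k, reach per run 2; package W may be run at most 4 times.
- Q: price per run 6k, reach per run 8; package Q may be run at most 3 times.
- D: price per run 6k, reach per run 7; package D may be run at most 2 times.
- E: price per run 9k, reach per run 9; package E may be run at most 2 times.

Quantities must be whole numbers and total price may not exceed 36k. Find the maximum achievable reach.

Take 3×Q and 2×E: price 36 ≤ 36, reach 3·8 + 2·9 = 42.
Q has the best ratio (8/6) and is taken to its limit of 3; remaining capacity is filled optimally with the others.

42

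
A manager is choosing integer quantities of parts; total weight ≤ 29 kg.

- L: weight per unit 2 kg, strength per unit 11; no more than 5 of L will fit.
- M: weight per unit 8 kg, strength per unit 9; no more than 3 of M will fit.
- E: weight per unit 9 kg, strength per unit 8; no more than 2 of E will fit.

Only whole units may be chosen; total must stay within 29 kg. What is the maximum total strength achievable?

73

Take 5×L and 2×M: weight 26 ≤ 29, strength 5·11 + 2·9 = 73.
L has the best ratio (11/2) and is taken to its limit of 5; remaining capacity is filled optimally with the others.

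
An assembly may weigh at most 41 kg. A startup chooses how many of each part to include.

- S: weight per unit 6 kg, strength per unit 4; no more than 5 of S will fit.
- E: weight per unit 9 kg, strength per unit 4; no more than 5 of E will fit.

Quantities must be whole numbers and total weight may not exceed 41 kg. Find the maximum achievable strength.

S has the best ratio (4/6); taking only S gives at most 5×4 = 20 (stopped by the supply cap of 5).
Mixing does better — 5×S and 1×E: weight 39 ≤ 41, strength 5·4 + 1·4 = 24.

24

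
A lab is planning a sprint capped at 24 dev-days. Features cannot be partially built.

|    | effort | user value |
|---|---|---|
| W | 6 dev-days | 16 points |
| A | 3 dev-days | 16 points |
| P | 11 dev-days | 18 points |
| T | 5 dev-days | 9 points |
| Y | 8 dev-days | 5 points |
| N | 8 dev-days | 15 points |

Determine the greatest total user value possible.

56

Treat it as a binary knapsack problem.
Take W, A, T, and N: effort 6 + 3 + 5 + 8 = 22 ≤ 24, user value 16 + 16 + 9 + 15 = 56.
No other feasible combination does better.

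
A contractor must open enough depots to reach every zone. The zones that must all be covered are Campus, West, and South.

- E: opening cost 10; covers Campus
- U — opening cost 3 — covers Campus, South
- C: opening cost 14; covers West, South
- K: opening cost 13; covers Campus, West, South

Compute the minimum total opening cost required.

The greedy cost-per-new-zone heuristic would pick U and K for 16, but a cheaper cover exists.
K alone covers Campus, West, South — every zone.
Total opening cost: 13.
No cover costs less than 13.

13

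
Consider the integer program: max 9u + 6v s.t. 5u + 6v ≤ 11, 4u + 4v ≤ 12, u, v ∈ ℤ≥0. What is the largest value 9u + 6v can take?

The continuous relaxation peaks at (2.2, 0) with value 19.80; rounding to a feasible lattice point costs some objective.
(u,v)=(2,0): 5·2+6·0=10≤11, 4·2+4·0=8≤12, objective 18.
(u,v)=(1,1): 5·1+6·1=11≤11, 4·1+4·1=8≤12, objective 15.
(u,v)=(1,0): 5·1+6·0=5≤11, 4·1+4·0=4≤12, objective 9.
The best lattice point is (2,0), giving 18.

18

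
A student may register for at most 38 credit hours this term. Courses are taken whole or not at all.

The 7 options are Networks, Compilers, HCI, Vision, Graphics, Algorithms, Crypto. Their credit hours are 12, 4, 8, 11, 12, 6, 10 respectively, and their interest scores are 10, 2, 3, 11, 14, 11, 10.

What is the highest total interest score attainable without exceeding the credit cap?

Treat it as a binary knapsack problem.
Take HCI, Vision, Graphics, and Algorithms: credit hours 8 + 11 + 12 + 6 = 37 ≤ 38, interest score 3 + 11 + 14 + 11 = 39.
No other feasible combination does better.

39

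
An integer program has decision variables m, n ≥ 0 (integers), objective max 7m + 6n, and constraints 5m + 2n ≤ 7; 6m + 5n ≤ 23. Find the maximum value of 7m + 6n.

18

(m,n)=(0,3): 5·0+2·3=6≤7, 6·0+5·3=15≤23, objective 18.
(m,n)=(0,2): 5·0+2·2=4≤7, 6·0+5·2=10≤23, objective 12.
No feasible integer point exceeds 18.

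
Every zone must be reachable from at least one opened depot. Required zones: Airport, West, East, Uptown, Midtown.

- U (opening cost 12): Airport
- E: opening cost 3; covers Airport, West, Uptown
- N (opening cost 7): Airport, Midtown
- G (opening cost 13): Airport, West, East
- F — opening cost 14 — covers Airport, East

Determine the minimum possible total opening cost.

Choose E, N, and G: together they cover Airport, West, East, Uptown, Midtown — every zone.
Total opening cost: 3 + 7 + 13 = 23.
No cover costs less than 23.

23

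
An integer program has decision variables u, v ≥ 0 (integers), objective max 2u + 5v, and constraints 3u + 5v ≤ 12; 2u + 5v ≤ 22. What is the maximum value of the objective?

10

The continuous relaxation peaks at (0, 2.4) with value 12.00; rounding to a feasible lattice point costs some objective.
(u,v)=(0,2): 3·0+5·2=10≤12, 2·0+5·2=10≤22, objective 10.
(u,v)=(1,1): 3·1+5·1=8≤12, 2·1+5·1=7≤22, objective 7.
(u,v)=(0,1): 3·0+5·1=5≤12, 2·0+5·1=5≤22, objective 5.
The best lattice point is (0,2), giving 10.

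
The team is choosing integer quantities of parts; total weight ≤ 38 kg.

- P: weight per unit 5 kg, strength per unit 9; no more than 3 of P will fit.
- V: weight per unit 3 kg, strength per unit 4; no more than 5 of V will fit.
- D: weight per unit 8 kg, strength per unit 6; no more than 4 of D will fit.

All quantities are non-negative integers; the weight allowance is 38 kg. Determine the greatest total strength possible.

53

P has the best ratio (9/5); taking only P gives at most 3×9 = 27 (stopped by the supply cap of 3).
Mixing does better — 3×P, 5×V, and 1×D: weight 38 ≤ 38, strength 3·9 + 5·4 + 1·6 = 53.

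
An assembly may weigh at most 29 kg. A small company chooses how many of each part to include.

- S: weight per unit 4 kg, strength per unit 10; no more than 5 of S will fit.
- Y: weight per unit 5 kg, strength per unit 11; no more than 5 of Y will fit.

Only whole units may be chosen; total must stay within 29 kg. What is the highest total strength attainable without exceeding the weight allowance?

S has the best ratio (10/4); taking only S gives at most 5×10 = 50 (stopped by the supply cap of 5).
Mixing does better — 1×S and 5×Y: weight 29 ≤ 29, strength 1·10 + 5·11 = 65.

65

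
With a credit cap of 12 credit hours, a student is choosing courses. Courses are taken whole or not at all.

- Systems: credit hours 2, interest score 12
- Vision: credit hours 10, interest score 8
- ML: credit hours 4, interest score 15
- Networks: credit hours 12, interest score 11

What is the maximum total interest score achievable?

Treat it as a binary knapsack problem.
Systems + Vision: credit hours 2 + 10 = 12 ≤ 12, interest score 12 + 8 = 20.
ML: credit hours 4 ≤ 12, interest score 15.
Systems + ML: credit hours 2 + 4 = 6 ≤ 12, interest score 12 + 15 = 27.
Best is Systems and ML with total interest score 27.

27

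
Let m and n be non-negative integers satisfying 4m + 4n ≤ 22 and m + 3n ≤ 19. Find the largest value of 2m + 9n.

(m,n)=(0,5): 4·0+4·5=20≤22, 1·0+3·5=15≤19, objective 45.
(m,n)=(1,4): 4·1+4·4=20≤22, 1·1+3·4=13≤19, objective 38.
(m,n)=(0,4): 4·0+4·4=16≤22, 1·0+3·4=12≤19, objective 36.
No feasible integer point exceeds 45.

45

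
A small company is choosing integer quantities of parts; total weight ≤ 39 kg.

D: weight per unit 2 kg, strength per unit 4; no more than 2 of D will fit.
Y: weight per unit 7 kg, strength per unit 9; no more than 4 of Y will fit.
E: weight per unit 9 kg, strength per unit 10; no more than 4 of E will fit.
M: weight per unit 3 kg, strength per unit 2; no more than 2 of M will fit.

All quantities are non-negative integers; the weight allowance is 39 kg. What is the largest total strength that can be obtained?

This is a bounded integer knapsack.
Take 1×D, 4×Y, and 1×E: weight 39 ≤ 39, strength 1·4 + 4·9 + 1·10 = 50.
No other integer combination yields more.

50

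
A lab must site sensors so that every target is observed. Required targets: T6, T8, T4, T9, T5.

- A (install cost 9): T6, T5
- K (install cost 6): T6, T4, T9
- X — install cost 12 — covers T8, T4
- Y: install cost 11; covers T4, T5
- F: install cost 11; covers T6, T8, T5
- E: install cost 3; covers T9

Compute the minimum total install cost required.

17

Choose K and F: together they cover T6, T8, T4, T9, T5 — every target.
Total install cost: 6 + 11 = 17.
No cover costs less than 17.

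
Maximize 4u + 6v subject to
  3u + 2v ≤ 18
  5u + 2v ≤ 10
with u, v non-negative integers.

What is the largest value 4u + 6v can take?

(u,v)=(0,5) is feasible, giving 30.
(u,v)=(0,4) is feasible, giving 24.
The best lattice point is (0,5), giving 30.

30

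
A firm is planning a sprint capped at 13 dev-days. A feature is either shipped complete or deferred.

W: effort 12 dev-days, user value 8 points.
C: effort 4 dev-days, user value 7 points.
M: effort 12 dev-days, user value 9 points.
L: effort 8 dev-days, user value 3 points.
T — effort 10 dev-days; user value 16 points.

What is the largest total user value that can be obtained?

16

Treat it as a binary knapsack problem.
Allowing fractional choices, the relaxed optimum would be about 21.4, but features are indivisible.
T: effort 10 ≤ 13, user value 16.
C + L: effort 4 + 8 = 12 ≤ 13, user value 7 + 3 = 10.
Best is T with total user value 16.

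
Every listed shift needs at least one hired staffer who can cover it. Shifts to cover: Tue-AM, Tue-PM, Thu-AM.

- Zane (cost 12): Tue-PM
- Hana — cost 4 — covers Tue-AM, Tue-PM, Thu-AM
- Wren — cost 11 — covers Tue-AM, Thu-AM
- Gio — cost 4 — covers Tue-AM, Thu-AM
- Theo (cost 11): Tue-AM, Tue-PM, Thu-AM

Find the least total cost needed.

Hana alone covers Tue-AM, Tue-PM, Thu-AM — every shift.
Total cost: 4.
No cover costs less than 4.

4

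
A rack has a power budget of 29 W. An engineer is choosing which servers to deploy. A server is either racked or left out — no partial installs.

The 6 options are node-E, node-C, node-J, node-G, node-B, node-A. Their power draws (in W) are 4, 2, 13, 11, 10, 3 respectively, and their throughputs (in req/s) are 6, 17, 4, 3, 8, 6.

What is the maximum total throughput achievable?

Treat it as a binary knapsack problem.
Allowing fractional choices, the relaxed optimum would be about 40.1, but servers are indivisible.
node-E + node-C + node-J + node-B: power draw 4 + 2 + 13 + 10 = 29 ≤ 29, throughput 6 + 17 + 4 + 8 = 35.
node-C + node-J + node-B + node-A: power draw 2 + 13 + 10 + 3 = 28 ≤ 29, throughput 17 + 4 + 8 + 6 = 35.
node-E + node-C + node-B + node-A: power draw 4 + 2 + 10 + 3 = 19 ≤ 29, throughput 6 + 17 + 8 + 6 = 37.
Best is node-E, node-C, node-B, and node-A with total throughput 37.

37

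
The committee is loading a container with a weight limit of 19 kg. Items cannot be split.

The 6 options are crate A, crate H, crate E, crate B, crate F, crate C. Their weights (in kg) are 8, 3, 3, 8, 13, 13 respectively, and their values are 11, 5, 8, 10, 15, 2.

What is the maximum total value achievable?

Treat it as a binary knapsack problem.
Allowing fractional choices, the relaxed optimum would be about 30.2, but items are indivisible.
crate H + crate E + crate F: weight 3 + 3 + 13 = 19 ≤ 19, value 5 + 8 + 15 = 28.
crate A + crate E + crate B: weight 8 + 3 + 8 = 19 ≤ 19, value 11 + 8 + 10 = 29.
Best is crate A, crate E, and crate B with total value 29.

29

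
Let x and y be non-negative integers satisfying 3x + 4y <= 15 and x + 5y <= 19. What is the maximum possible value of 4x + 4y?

(x,y)=(5,0) is feasible, giving 20.
(x,y)=(4,0) is feasible, giving 16.
No feasible integer point exceeds 20.

20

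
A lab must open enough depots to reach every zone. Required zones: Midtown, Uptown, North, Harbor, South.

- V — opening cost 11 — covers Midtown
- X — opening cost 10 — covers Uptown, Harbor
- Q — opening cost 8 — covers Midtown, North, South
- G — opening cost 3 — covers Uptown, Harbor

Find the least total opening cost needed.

This is a weighted set-cover instance.
Choose Q and G: together they cover Midtown, Uptown, North, Harbor, South — every zone.
Total opening cost: 8 + 3 = 11.
No cover costs less than 11.

11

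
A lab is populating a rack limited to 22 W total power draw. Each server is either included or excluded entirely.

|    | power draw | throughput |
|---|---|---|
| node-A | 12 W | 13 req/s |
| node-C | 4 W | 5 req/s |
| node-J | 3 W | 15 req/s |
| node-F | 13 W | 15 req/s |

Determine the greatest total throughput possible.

This is a 0-1 knapsack instance.
Allowing fractional choices, the relaxed optimum would be about 37.2, but servers are indivisible.
node-A + node-C + node-J: power draw 12 + 4 + 3 = 19 ≤ 22, throughput 13 + 5 + 15 = 33.
node-C + node-J + node-F: power draw 4 + 3 + 13 = 20 ≤ 22, throughput 5 + 15 + 15 = 35.
node-J + node-F: power draw 3 + 13 = 16 ≤ 22, throughput 15 + 15 = 30.
Best is node-C, node-J, and node-F with total throughput 35.

35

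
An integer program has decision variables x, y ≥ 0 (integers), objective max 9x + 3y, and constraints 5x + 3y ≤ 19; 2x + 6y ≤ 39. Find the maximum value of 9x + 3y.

(x,y)=(3,1): 5·3+3·1=18≤19, 2·3+6·1=12≤39, objective 30.
(x,y)=(3,0): 5·3+3·0=15≤19, 2·3+6·0=6≤39, objective 27.
(x,y)=(2,2): 5·2+3·2=16≤19, 2·2+6·2=16≤39, objective 24.
(x,y)=(2,1): 5·2+3·1=13≤19, 2·2+6·1=10≤39, objective 21.
The best lattice point is (3,1), giving 30.

30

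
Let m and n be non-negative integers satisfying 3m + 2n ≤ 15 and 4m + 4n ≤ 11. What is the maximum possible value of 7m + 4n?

14

(m,n)=(2,0) is feasible, giving 14.
(m,n)=(1,1) is feasible, giving 11.
(m,n)=(1,0) is feasible, giving 7.
No feasible integer point exceeds 14.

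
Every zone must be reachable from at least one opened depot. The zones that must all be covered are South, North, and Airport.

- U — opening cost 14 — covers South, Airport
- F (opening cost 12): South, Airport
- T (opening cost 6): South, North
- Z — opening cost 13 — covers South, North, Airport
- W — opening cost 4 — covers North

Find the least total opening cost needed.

Z alone covers South, North, Airport — every zone.
Total opening cost: 13.

13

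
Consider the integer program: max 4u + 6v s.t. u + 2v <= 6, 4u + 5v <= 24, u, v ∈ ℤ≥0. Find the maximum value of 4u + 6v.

24

(u,v)=(6,0) is feasible, giving 24.
(u,v)=(5,0) is feasible, giving 20.
The best lattice point is (6,0), giving 24.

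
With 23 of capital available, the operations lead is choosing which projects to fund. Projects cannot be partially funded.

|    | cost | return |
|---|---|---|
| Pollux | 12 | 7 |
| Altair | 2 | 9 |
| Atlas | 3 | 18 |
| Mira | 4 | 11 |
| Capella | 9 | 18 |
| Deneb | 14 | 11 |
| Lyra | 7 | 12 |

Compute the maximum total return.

59

Take Atlas, Mira, Capella, and Lyra: cost 3 + 4 + 9 + 7 = 23 ≤ 23, return 18 + 11 + 18 + 12 = 59.
No other feasible combination does better.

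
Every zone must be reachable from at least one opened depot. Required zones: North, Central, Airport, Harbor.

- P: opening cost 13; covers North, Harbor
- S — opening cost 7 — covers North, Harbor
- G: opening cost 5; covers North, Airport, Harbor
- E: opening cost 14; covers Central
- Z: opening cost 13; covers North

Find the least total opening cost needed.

Choose G and E: together they cover North, Central, Airport, Harbor — every zone.
Total opening cost: 5 + 14 = 19.
No cover costs less than 19.

19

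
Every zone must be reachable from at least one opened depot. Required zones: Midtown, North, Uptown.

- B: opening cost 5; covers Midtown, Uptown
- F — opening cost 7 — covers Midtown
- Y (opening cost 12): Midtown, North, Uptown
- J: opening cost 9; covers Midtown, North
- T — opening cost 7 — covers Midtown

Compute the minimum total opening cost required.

12

The greedy cost-per-new-zone heuristic would pick B and J for 14, but a cheaper cover exists.
Y alone covers Midtown, North, Uptown — every zone.
Total opening cost: 12.
No cover costs less than 12.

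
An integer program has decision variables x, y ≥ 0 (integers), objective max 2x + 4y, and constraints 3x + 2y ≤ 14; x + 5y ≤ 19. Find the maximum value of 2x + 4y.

16

Relaxing integrality, the LP optimum is 18.15 at (x,y) = (2.46, 3.31), which is not an integer point.
(x,y)=(2,3): 3·2+2·3=12≤14, 1·2+5·3=17≤19, objective 16.
(x,y)=(3,2): 3·3+2·2=13≤14, 1·3+5·2=13≤19, objective 14.
(x,y)=(1,3): 3·1+2·3=9≤14, 1·1+5·3=16≤19, objective 14.
Maximum is 16 at (x,y)=(2,3).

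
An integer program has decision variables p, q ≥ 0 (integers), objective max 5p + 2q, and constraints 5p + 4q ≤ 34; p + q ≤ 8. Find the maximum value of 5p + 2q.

32

(p,q)=(6,1) is feasible, giving 32.
(p,q)=(6,0) is feasible, giving 30.
(p,q)=(5,2) is feasible, giving 29.
Maximum is 32 at (p,q)=(6,1).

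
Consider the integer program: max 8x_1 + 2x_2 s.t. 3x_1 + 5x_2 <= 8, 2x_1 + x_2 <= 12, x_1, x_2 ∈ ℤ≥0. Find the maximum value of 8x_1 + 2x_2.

Relaxing integrality, the LP optimum is 21.33 at (x_1,x_2) = (2.67, 0), which is not an integer point.
(x_1,x_2)=(2,0): 3·2+5·0=6≤8, 2·2+1·0=4≤12, objective 16.
(x_1,x_2)=(1,1): 3·1+5·1=8≤8, 2·1+1·1=3≤12, objective 10.
(x_1,x_2)=(1,0): 3·1+5·0=3≤8, 2·1+1·0=2≤12, objective 8.
No feasible integer point exceeds 16.

16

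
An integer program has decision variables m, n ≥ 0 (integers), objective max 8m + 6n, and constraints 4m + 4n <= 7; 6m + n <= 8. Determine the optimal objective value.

Relaxing integrality, the LP optimum is 13.00 at (m,n) = (1.25, 0.5), which is not an integer point.
(m,n)=(1,0): 4·1+4·0=4≤7, 6·1+1·0=6≤8, objective 8.
(m,n)=(0,1): 4·0+4·1=4≤7, 6·0+1·1=1≤8, objective 6.
The best lattice point is (1,0), giving 8.

8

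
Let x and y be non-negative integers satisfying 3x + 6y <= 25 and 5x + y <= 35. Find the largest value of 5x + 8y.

38

(x,y)=(6,1): 3·6+6·1=24≤25, 5·6+1·1=31≤35, objective 38.
(x,y)=(7,0): 3·7+6·0=21≤25, 5·7+1·0=35≤35, objective 35.
(x,y)=(5,1): 3·5+6·1=21≤25, 5·5+1·1=26≤35, objective 33.
No feasible integer point exceeds 38.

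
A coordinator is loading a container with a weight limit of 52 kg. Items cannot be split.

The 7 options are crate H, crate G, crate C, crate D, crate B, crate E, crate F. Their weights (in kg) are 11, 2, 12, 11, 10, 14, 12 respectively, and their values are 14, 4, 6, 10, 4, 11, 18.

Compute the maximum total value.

crate H + crate D + crate E + crate F: weight 11 + 11 + 14 + 12 = 48 ≤ 52, value 14 + 10 + 11 + 18 = 53.
crate H + crate G + crate D + crate E + crate F: weight 11 + 2 + 11 + 14 + 12 = 50 ≤ 52, value 14 + 4 + 10 + 11 + 18 = 57.
Best is crate H, crate G, crate D, crate E, and crate F with total value 57.

57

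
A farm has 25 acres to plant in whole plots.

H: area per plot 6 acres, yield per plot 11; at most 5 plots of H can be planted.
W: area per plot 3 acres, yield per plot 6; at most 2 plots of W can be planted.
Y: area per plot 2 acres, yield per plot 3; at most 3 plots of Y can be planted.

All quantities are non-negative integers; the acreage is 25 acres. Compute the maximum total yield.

45

Take 3×H, 1×W, and 2×Y: area 25 ≤ 25, yield 3·11 + 1·6 + 2·3 = 45.
No other integer combination yields more.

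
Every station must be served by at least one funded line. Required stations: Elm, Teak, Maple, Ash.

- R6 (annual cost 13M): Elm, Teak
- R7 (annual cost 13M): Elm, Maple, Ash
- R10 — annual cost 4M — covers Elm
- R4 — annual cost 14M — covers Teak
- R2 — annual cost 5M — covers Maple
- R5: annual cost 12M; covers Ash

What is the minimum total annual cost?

The greedy cost-per-new-station heuristic would pick R10, R2, R5, and R6 for 34, but a cheaper cover exists.
Choose R6 and R7: together they cover Elm, Teak, Maple, Ash — every station.
Total annual cost: 13 + 13 = 26.
No cover costs less than 26.

26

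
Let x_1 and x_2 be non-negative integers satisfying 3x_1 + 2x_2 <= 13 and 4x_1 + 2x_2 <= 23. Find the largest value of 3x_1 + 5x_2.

(x_1,x_2)=(0,6): 3·0+2·6=12≤13, 4·0+2·6=12≤23, objective 30.
(x_1,x_2)=(1,5): 3·1+2·5=13≤13, 4·1+2·5=14≤23, objective 28.
The best lattice point is (0,6), giving 30.

30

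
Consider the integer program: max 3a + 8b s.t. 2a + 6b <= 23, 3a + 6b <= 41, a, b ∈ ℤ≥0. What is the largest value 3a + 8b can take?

(a,b)=(11,0) is feasible, giving 33.
(a,b)=(10,0) is feasible, giving 30.
Maximum is 33 at (a,b)=(11,0).

33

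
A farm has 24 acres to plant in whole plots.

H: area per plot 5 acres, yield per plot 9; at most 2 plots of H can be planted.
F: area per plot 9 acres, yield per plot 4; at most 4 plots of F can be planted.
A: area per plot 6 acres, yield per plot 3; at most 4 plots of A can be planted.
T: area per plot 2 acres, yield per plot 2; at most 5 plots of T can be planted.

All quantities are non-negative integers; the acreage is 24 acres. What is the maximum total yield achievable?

29

2×H, 1×A, and 4×T: area 24 ≤ 24, yield 2·9 + 1·3 + 4·2 = 29.
2×H and 5×T: area 20 ≤ 24, yield 2·9 + 5·2 = 28.
Best is 29.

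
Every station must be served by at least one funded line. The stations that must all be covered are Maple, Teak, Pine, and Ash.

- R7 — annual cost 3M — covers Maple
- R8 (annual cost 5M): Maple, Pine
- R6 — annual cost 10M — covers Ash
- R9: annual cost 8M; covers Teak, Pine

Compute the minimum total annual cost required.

21

The greedy cost-per-new-station heuristic would pick R8, R9, and R6 for 23, but a cheaper cover exists.
Choose R7, R6, and R9: together they cover Maple, Teak, Pine, Ash — every station.
Total annual cost: 3 + 10 + 8 = 21.
No cover costs less than 21.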